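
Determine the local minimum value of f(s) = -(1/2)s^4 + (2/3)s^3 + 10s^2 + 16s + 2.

-31/6

f'(s) = -2s^3 + 2s^2 + 20s + 16 = 0 at s = -2, -1, 4.
f''(s) = -6s^2 + 4s + 20. f''(-2) = -12 < 0 ⇒ local maximum; f''(-1) = 10 > 0 ⇒ local minimum; f''(4) = -60 < 0 ⇒ local maximum.
Thus f has its local minimum at s = -1, with value -31/6.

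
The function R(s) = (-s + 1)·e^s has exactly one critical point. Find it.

R'(s) = (-1)·e^s + (-s + 1)·1·e^s = (-s)·e^s. Since e^s > 0, the only critical point is s = 0.
R''(0) has the same sign as -1 < 0, so this is a local maximum.
R(0) = (1)·e^(0) ≈ 1.0000.

0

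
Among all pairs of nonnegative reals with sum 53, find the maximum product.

With x + y = 53, the product is P(x) = x(53 − x).
P'(x) = 53 − 2x = 0 gives x = 53/2; P'' = −2 < 0, so this is the maximum.
P = 53/2·53/2 = 2809/4.

2809/4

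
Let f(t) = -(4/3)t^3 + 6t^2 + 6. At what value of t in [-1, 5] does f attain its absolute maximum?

3

f'(t) = -4t^2 + 12t, which vanishes at t = 0 and t = 3.
Evaluating at the critical points and endpoints: f(-1) = 40/3; f(0) = 6; f(3) = 24; f(5) = -32/3.
So the maximum is f(3) = 24.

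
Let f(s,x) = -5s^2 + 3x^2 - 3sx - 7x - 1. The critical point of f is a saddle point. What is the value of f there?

∂f/∂s = -10s - 3x = 0 and ∂f/∂x = -3s + 6x - 7 = 0, so (s, x) = (-7/23, 70/69).
The Hessian has f_{ss} = -10, f_{xx} = 6, f_{sx} = -3, giving D = -69 < 0, so the point is a saddle point.
f(-7/23, 70/69) = -314/69.

-314/69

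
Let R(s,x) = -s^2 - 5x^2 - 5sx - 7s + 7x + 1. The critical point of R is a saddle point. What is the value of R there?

-534/5

∂R/∂s = -2s - 5x - 7 = 0 and ∂R/∂x = -5s - 10x + 7 = 0, so (s, x) = (21, -49/5).
The Hessian has R_{ss} = -2, R_{xx} = -10, R_{sx} = -5, giving D = -5 < 0, so the point is a saddle point.
R(21, -49/5) = -534/5.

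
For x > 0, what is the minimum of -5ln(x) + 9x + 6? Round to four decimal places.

R'(x) = -5/x + 9 = 0 gives x = 5/9.
R''(x) = 5/x², which is positive for x > 0, so this is a local minimum.
R(5/9) = -5·ln(5/9) + 5 + 6 ≈ 13.9389.

13.9389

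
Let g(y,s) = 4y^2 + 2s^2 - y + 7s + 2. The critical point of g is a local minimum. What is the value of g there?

∂g/∂y = 8y - 1 = 0 and ∂g/∂s = 4s + 7 = 0, so (y, s) = (1/8, -7/4).
The Hessian has g_{yy} = 8, g_{ss} = 4, g_{ys} = 0, giving D = 32 > 0 with g_{yy} > 0, so the point is a local minimum.
g(1/8, -7/4) = -67/16.

-67/16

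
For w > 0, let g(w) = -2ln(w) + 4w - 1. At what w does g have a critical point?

1/2

g'(w) = -2/w + 4 = 0 gives w = 1/2.
g''(w) = 2/w², which is positive for w > 0, so this is a local minimum.
g(1/2) = -2·ln(1/2) + 2 - 1 ≈ 2.3863.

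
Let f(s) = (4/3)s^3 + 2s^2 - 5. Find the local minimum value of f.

f'(s) = 4s^2 + 4s = 0 at s = -1, 0.
f''(s) = 8s + 4. f''(-1) = -4 < 0 ⇒ local maximum; f''(0) = 4 > 0 ⇒ local minimum.
Thus f has its local minimum at s = 0, with value -5.

-5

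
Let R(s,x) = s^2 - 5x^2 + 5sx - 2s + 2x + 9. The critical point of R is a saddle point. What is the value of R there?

409/45

∂R/∂s = 2s + 5x - 2 = 0 and ∂R/∂x = 5s - 10x + 2 = 0, so (s, x) = (2/9, 14/45).
The Hessian has R_{ss} = 2, R_{xx} = -10, R_{sx} = 5, giving D = -45 < 0, so the point is a saddle point.
R(2/9, 14/45) = 409/45.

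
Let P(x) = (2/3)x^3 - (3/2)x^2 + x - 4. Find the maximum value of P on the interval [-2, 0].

-4

Differentiating, P'(x) = 2x^2 - 3x + 1; which has no zeros in [-2, 0].
Compare values at every candidate in [-2, 0]: P(-2) = -52/3, P(0) = -4.
Hence the absolute maximum is -4 at x = 0.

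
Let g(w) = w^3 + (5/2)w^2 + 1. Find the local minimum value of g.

g'(w) = 3w^2 + 5w. Setting g'(w) = 0 gives w ∈ {-5/3, 0}.
Second-derivative test with g''(w) = 6w + 5: g''(-5/3) = -5 < 0 ⇒ local maximum; g''(0) = 5 > 0 ⇒ local minimum.
The local minimum is g(0) = 1.

1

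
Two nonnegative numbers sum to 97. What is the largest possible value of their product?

9409/4

With x + y = 97, the product is P(x) = x(97 − x).
P'(x) = 97 − 2x = 0 gives x = 97/2; P'' = −2 < 0, so this is the maximum.
P = 97/2·97/2 = 9409/4.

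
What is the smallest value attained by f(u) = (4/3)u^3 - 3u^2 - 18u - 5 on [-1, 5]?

The derivative is 4u^2 - 6u - 18, whose only zero in [-1, 5] is u = 3.
Evaluating at the critical points and endpoints: f(-1) = 26/3; f(3) = -50; f(5) = -10/3.
The minimum over the interval is -50, attained at u = 3.

-50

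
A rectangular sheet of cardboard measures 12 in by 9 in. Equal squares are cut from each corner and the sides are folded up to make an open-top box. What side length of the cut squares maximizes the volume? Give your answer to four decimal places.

1.6972

With cut size x, the volume is V(x) = x(12 − 2x)(9 − 2x) for 0 < x < 4.5.
V'(x) = 12x^2 − 84x + 108. Setting V'(x) = 0 gives x ≈ 1.6972 (the root in (0, 4.5)).
V''(x) = 24x − 84 is negative there, so this is the maximum; V ≈ 81.8722.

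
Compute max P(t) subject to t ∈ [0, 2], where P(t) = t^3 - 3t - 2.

The derivative is 3t^2 - 3, whose only zero in [0, 2] is t = 1.
Compare values at every candidate in [0, 2]: P(0) = -2,  P(1) = -4,  P(2) = 0.
So the maximum is P(2) = 0.

0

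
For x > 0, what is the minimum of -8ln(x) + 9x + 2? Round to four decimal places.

10.9423

P'(x) = -8/x + 9 = 0 gives x = 8/9.
P''(x) = 8/x², which is positive for x > 0, so this is a local minimum.
P(8/9) = -8·ln(8/9) + 8 + 2 ≈ 10.9423.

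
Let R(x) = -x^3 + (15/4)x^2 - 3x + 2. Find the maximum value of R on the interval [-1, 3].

The derivative is -3x^2 + (15/2)x - 3, which vanishes at x = 1/2 and x = 2.
Compare values at every candidate in [-1, 3]: R(-1) = 39/4; R(1/2) = 21/16; R(2) = 3; R(3) = -1/4.
The maximum over the interval is 39/4, attained at x = -1.

39/4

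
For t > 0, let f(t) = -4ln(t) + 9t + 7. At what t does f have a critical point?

f'(t) = -4/t + 9 = 0 gives t = 4/9.
f''(t) = 4/t², which is positive for t > 0, so this is a local minimum.
f(4/9) = -4·ln(4/9) + 4 + 7 ≈ 14.2437.

4/9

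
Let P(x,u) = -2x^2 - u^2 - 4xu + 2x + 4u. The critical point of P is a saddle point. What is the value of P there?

∂P/∂x = -4x - 4u + 2 = 0 and ∂P/∂u = -4x - 2u + 4 = 0, so (x, u) = (3/2, -1).
The Hessian has P_{xx} = -4, P_{uu} = -2, P_{xu} = -4, giving D = -8 < 0, so the point is a saddle point.
P(3/2, -1) = -1/2.

-1/2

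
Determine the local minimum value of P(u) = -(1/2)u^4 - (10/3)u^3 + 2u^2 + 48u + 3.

P'(u) = -2u^3 - 10u^2 + 4u + 48. Setting P'(u) = 0 gives u ∈ {-4, -3, 2}.
Since P''(u) = -6u^2 - 20u + 4, we get P''(-4) = -12 < 0 ⇒ local maximum; P''(-3) = 10 > 0 ⇒ local minimum; P''(2) = -60 < 0 ⇒ local maximum.
Thus P has its local minimum at u = -3, with value -147/2.

-147/2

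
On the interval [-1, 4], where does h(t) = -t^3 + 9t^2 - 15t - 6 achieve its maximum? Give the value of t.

The derivative is -3t^2 + 18t - 15, whose only zero in [-1, 4] is t = 1.
Evaluating at the critical points and endpoints: h(-1) = 19,  h(1) = -13,  h(4) = 14.
The maximum over the interval is 19, attained at t = -1.

-1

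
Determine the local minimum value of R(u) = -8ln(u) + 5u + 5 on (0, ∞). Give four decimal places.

9.2400

R'(u) = -8/u + 5 = 0 gives u = 8/5.
R''(u) = 8/u², which is positive for u > 0, so this is a local minimum.
R(8/5) = -8·ln(8/5) + 8 + 5 ≈ 9.2400.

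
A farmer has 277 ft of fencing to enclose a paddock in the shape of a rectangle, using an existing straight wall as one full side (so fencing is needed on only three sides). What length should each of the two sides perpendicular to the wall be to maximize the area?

Let the sides perpendicular to the wall have length x and the parallel side y, so 2x + y = 277 and the area is A = xy = x(277 − 2x).
A'(x) = 277 − 4x = 0 gives x = 277/4, and A''(x) = −4 < 0 confirms a maximum.
Then y = 277 − 2·277/4 = 277/2 and A = 76729/8.

277/4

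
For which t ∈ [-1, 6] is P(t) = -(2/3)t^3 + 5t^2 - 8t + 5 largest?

-1

P'(t) = -2t^2 + 10t - 8, which vanishes at t = 1 and t = 4.
Evaluating at the critical points and endpoints: P(-1) = 56/3, P(1) = 4/3, P(4) = 31/3, P(6) = -7.
Hence the absolute maximum is 56/3 at t = -1.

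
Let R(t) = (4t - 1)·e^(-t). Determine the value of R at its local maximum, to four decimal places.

1.1460

Differentiating with the product rule gives R'(t) = (-4t + 5)·e^(-t). Since e^(-t) > 0, the only critical point is t = 5/4.
R''(5/4) has the same sign as -4 < 0, so this is a local maximum.
R(5/4) = (4)·e^(-5/4) ≈ 1.1460.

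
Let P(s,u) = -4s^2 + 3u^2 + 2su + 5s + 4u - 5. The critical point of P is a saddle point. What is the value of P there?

∂P/∂s = -8s + 2u + 5 = 0 and ∂P/∂u = 2s + 6u + 4 = 0, so (s, u) = (11/26, -21/26).
The Hessian has P_{ss} = -8, P_{uu} = 6, P_{su} = 2, giving D = -52 < 0, so the point is a saddle point.
P(11/26, -21/26) = -289/52.

-289/52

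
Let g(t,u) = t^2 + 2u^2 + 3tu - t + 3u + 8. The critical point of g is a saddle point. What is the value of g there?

∂g/∂t = 2t + 3u - 1 = 0 and ∂g/∂u = 3t + 4u + 3 = 0, so (t, u) = (-13, 9).
The Hessian has g_{tt} = 2, g_{uu} = 4, g_{tu} = 3, giving D = -1 < 0, so the point is a saddle point.
g(-13, 9) = 28.

28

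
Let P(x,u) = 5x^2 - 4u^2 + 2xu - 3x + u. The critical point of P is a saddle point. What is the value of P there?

-25/84

∂P/∂x = 10x + 2u - 3 = 0 and ∂P/∂u = 2x - 8u + 1 = 0, so (x, u) = (11/42, 4/21).
The Hessian has P_{xx} = 10, P_{uu} = -8, P_{xu} = 2, giving D = -84 < 0, so the point is a saddle point.
P(11/42, 4/21) = -25/84.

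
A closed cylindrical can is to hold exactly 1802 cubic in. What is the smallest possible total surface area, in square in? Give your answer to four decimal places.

With radius r and height h, πr²h = 1802 so h = 1802/(πr²), and S(r) = 2πr² + 2πrh = 2πr² + 2·1802/r.
S'(r) = 4πr − 2·1802/r² = 0 ⇒ r³ = 1802/(2π), so r ≈ 6.5946 and h = 2r ≈ 13.1893.
S''(r) = 4π + 4·1802/r³ > 0, so this is the minimum; S ≈ 819.7556.

819.7556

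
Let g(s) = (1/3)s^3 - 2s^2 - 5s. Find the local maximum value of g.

8/3

g'(s) = s^2 - 4s - 5 = 0 at s = -1, 5.
g''(s) = 2s - 4. g''(-1) = -6 < 0 ⇒ local maximum; g''(5) = 6 > 0 ⇒ local minimum.
The local maximum is g(-1) = 8/3.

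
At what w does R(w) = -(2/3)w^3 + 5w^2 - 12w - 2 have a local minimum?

Critical points: R'(w) = -2w^2 + 10w - 12 vanishes at w = 2, 3.
R''(w) = -4w + 10. R''(2) = 2 > 0 ⇒ local minimum; R''(3) = -2 < 0 ⇒ local maximum.
So the local minimum value is R(2) = -34/3.

2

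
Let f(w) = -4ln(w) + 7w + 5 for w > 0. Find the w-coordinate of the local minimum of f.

4/7

f'(w) = -4/w + 7 = 0 gives w = 4/7.
f''(w) = 4/w², which is positive for w > 0, so this is a local minimum.
f(4/7) = -4·ln(4/7) + 4 + 5 ≈ 11.2385.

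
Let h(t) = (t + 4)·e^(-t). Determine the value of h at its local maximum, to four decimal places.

20.0855

By the product rule, h'(t) = (-t - 3)·e^(-t). Since e^(-t) > 0, the only critical point is t = -3.
h''(-3) has the same sign as -1 < 0, so this is a local maximum.
h(-3) = (1)·e^(3) ≈ 20.0855.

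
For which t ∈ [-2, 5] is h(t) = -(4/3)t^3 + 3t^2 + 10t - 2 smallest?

5

h'(t) = -4t^2 + 6t + 10, which vanishes at t = -1 and t = 5/2.
Candidates: h(-2) = 2/3; h(-1) = -23/3; h(5/2) = 251/12; h(5) = -131/3.
So the minimum is h(5) = -131/3.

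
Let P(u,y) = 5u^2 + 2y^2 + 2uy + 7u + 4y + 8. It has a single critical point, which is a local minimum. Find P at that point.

83/18

∂P/∂u = 10u + 2y + 7 = 0 and ∂P/∂y = 2u + 4y + 4 = 0, so (u, y) = (-5/9, -13/18).
The Hessian has P_{uu} = 10, P_{yy} = 4, P_{uy} = 2, giving D = 36 > 0 with P_{uu} > 0, so the point is a local minimum.
P(-5/9, -13/18) = 83/18.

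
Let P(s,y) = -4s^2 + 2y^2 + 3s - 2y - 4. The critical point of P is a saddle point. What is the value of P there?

-63/16

∂P/∂s = -8s + 3 = 0 and ∂P/∂y = 4y - 2 = 0, so (s, y) = (3/8, 1/2).
The Hessian has P_{ss} = -8, P_{yy} = 4, P_{sy} = 0, giving D = -32 < 0, so the point is a saddle point.
P(3/8, 1/2) = -63/16.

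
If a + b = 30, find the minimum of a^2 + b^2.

With a + b = 30, a^2 + b^2 = a^2 + (30 − a)^2.
The derivative 2a − 2(30 − a) = 4a − 60 vanishes at a = 15; second derivative 4 > 0, a minimum.
The minimum is 2·(15)^2 = 450.

450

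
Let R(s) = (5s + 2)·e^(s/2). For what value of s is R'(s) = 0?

By the product rule, R'(s) = ((5/2)s + 6)·e^(s/2). Since e^(s/2) > 0, the only critical point is s = -12/5.
R''(-12/5) has the same sign as 5/2 > 0, so this is a local minimum.
R(-12/5) = (-10)·e^(-6/5) ≈ -3.0119.

-12/5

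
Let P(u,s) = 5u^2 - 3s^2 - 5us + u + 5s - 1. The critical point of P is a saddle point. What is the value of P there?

62/85

∂P/∂u = 10u - 5s + 1 = 0 and ∂P/∂s = -5u - 6s + 5 = 0, so (u, s) = (19/85, 11/17).
The Hessian has P_{uu} = 10, P_{ss} = -6, P_{us} = -5, giving D = -85 < 0, so the point is a saddle point.
P(19/85, 11/17) = 62/85.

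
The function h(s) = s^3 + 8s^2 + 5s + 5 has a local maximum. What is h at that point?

h'(s) = 3s^2 + 16s + 5. Setting h'(s) = 0 gives s ∈ {-5, -1/3}.
Second-derivative test with h''(s) = 6s + 16: h''(-5) = -14 < 0 ⇒ local maximum; h''(-1/3) = 14 > 0 ⇒ local minimum.
So the local maximum value is h(-5) = 55.

55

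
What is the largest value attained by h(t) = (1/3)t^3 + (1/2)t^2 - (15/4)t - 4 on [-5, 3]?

The derivative is t^2 + t - 15/4, which vanishes at t = -5/2 and t = 3/2.
Evaluating at the critical points and endpoints: h(-5) = -173/12, h(-5/2) = 79/24, h(3/2) = -59/8, h(3) = -7/4.
The maximum over the interval is 79/24, attained at t = -5/2.

79/24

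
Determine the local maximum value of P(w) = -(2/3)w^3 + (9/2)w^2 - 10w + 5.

P'(w) = -2w^2 + 9w - 10 = 0 at w = 2, 5/2.
P''(w) = -4w + 9. P''(2) = 1 > 0 ⇒ local minimum; P''(5/2) = -1 < 0 ⇒ local maximum.
Thus P has its local maximum at w = 5/2, with value -55/24.

-55/24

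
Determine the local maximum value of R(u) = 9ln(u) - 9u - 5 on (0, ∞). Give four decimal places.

-14.0000

R'(u) = 9/u − 9 = 0 gives u = 1.
R''(u) = -9/u², which is negative for u > 0, so this is a local maximum.
R(1) = 9·ln(1) - 9 - 5 ≈ -14.0000.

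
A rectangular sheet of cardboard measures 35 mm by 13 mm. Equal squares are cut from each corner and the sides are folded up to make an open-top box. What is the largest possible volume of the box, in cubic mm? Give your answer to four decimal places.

609.6992

With cut size x, the volume is V(x) = x(35 − 2x)(13 − 2x) for 0 < x < 6.5.
V'(x) = 12x^2 − 192x + 455. Setting V'(x) = 0 gives x ≈ 2.8928 (the root in (0, 6.5)).
V''(x) = 24x − 192 is negative there, so this is the maximum; V ≈ 609.6992.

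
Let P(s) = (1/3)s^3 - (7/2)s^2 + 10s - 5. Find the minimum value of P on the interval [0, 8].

P'(s) = s^2 - 7s + 10, which vanishes at s = 2 and s = 5.
Evaluating at the critical points and endpoints: P(0) = -5; P(2) = 11/3; P(5) = -5/6; P(8) = 65/3.
The minimum over the interval is -5, attained at s = 0.

-5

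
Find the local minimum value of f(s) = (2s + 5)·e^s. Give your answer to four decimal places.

-0.0604

By the product rule, f'(s) = (2s + 7)·e^s. Since e^s > 0, the only critical point is s = -7/2.
f''(-7/2) has the same sign as 2 > 0, so this is a local minimum.
f(-7/2) = (-2)·e^(-7/2) ≈ -0.0604.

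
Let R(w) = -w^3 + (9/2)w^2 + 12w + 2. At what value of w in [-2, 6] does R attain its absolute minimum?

-1

The derivative is -3w^2 + 9w + 12, which vanishes at w = -1 and w = 4.
Candidates: R(-2) = 4,  R(-1) = -9/2,  R(4) = 58,  R(6) = 20.
So the minimum is R(-1) = -9/2.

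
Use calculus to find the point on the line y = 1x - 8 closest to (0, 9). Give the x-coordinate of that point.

Minimize D(x)^2 = (x + 0)^2 + (x - 17)^2.
d/dx[D^2] = 2(x + 0) + 2·1·(x - 17) = 0 ⇒ x = 17/2.
Then y = 1/2 and the distance is √(289/2) ≈ 12.0208.

17/2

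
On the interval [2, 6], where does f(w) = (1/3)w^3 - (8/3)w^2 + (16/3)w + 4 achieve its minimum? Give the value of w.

Differentiating, f'(w) = w^2 - (16/3)w + 16/3; whose only zero in [2, 6] is w = 4.
Compare values at every candidate in [2, 6]: f(2) = 20/3, f(4) = 4, f(6) = 12.
The minimum over the interval is 4, attained at w = 4.

4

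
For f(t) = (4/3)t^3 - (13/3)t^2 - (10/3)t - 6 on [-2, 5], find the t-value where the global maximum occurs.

5

Differentiating, f'(t) = 4t^2 - (26/3)t - 10/3; which vanishes at t = -1/3 and t = 5/2.
Candidates: f(-2) = -82/3,  f(-1/3) = -439/81,  f(5/2) = -247/12,  f(5) = 107/3.
So the maximum is f(5) = 107/3.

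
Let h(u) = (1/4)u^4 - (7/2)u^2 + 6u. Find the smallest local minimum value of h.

-117/4

Critical points: h'(u) = u^3 - 7u + 6 vanishes at u = -3, 1, 2.
Since h''(u) = 3u^2 - 7, we get h''(-3) = 20 > 0 ⇒ local minimum; h''(1) = -4 < 0 ⇒ local maximum; h''(2) = 5 > 0 ⇒ local minimum.
So the smallest local minimum value is h(-3) = -117/4.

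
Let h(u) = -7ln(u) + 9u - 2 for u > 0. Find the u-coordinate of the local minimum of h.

7/9

h'(u) = -7/u + 9 = 0 gives u = 7/9.
h''(u) = 7/u², which is positive for u > 0, so this is a local minimum.
h(7/9) = -7·ln(7/9) + 7 - 2 ≈ 6.7592.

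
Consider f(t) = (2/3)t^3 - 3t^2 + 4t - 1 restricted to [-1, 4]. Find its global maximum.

The derivative is 2t^2 - 6t + 4, which vanishes at t = 1 and t = 2.
Compare values at every candidate in [-1, 4]: f(-1) = -26/3, f(1) = 2/3, f(2) = 1/3, f(4) = 29/3.
So the maximum is f(4) = 29/3.

29/3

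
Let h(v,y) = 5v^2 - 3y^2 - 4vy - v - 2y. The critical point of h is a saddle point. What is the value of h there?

∂h/∂v = 10v - 4y - 1 = 0 and ∂h/∂y = -4v - 6y - 2 = 0, so (v, y) = (-1/38, -6/19).
The Hessian has h_{vv} = 10, h_{yy} = -6, h_{vy} = -4, giving D = -76 < 0, so the point is a saddle point.
h(-1/38, -6/19) = 25/76.

25/76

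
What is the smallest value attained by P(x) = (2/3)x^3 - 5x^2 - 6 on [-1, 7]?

-143/3

P'(x) = 2x^2 - 10x, which vanishes at x = 0 and x = 5.
Compare values at every candidate in [-1, 7]: P(-1) = -35/3,  P(0) = -6,  P(5) = -143/3,  P(7) = -67/3.
The minimum over the interval is -143/3, attained at x = 5.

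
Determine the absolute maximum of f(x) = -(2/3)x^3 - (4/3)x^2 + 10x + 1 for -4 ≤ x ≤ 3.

881/81

The derivative is -2x^2 - (8/3)x + 10, which vanishes at x = -3 and x = 5/3.
Compare values at every candidate in [-4, 3]: f(-4) = -53/3, f(-3) = -23, f(5/3) = 881/81, f(3) = 1.
So the maximum is f(5/3) = 881/81.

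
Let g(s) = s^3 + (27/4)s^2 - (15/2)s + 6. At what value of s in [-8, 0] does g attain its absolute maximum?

The derivative is 3s^2 + (27/2)s - 15/2, whose only zero in [-8, 0] is s = -5.
Evaluating at the critical points and endpoints: g(-8) = -14; g(-5) = 349/4; g(0) = 6.
Hence the absolute maximum is 349/4 at s = -5.

-5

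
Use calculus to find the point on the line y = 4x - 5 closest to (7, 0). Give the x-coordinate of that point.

Minimize D(x)^2 = (x - 7)^2 + (4x - 5)^2.
d/dx[D^2] = 2(x - 7) + 2·4·(4x - 5) = 0 ⇒ x = 27/17.
Then y = 23/17 and the distance is √(529/17) ≈ 5.5783.

27/17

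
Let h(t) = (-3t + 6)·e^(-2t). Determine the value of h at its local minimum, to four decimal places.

By the product rule, h'(t) = (6t - 15)·e^(-2t). Since e^(-2t) > 0, the only critical point is t = 5/2.
h''(5/2) has the same sign as 6 > 0, so this is a local minimum.
h(5/2) = (-3/2)·e^(-5) ≈ -0.0101.

-0.0101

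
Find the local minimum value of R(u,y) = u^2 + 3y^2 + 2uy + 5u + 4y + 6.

-3/8

∂R/∂u = 2u + 2y + 5 = 0 and ∂R/∂y = 2u + 6y + 4 = 0, so (u, y) = (-11/4, 1/4).
The Hessian has R_{uu} = 2, R_{yy} = 6, R_{uy} = 2, giving D = 8 > 0 with R_{uu} > 0, so the point is a local minimum.
R(-11/4, 1/4) = -3/8.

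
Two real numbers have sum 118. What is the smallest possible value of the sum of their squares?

6962

With a + b = 118, a^2 + b^2 = a^2 + (118 − a)^2.
The derivative 2a − 2(118 − a) = 4a − 236 vanishes at a = 59; second derivative 4 > 0, a minimum.
The minimum is 2·(59)^2 = 6962.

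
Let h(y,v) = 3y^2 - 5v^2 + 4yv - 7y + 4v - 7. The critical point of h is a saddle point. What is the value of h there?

∂h/∂y = 6y + 4v - 7 = 0 and ∂h/∂v = 4y - 10v + 4 = 0, so (y, v) = (27/38, 13/19).
The Hessian has h_{yy} = 6, h_{vv} = -10, h_{yv} = 4, giving D = -76 < 0, so the point is a saddle point.
h(27/38, 13/19) = -617/76.

-617/76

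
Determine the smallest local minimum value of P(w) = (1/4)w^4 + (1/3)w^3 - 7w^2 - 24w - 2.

-374/3

P'(w) = w^3 + w^2 - 14w - 24 = 0 at w = -3, -2, 4.
Since P''(w) = 3w^2 + 2w - 14, we get P''(-3) = 7 > 0 ⇒ local minimum; P''(-2) = -6 < 0 ⇒ local maximum; P''(4) = 42 > 0 ⇒ local minimum.
The smallest local minimum is P(4) = -374/3.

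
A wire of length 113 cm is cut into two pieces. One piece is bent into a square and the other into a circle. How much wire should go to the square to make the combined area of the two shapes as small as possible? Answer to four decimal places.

Let x be the length used for the square. Square side x/4; circle radius (113−x)/(2π).
A(x) = (x/4)² + π·((113−x)/(2π))² = x²/16 + (113−x)²/(4π) for 0 ≤ x ≤ 113. A'(x) = x/8 − (113−x)/(2π) = 0 gives x = 4·113/(π+4) ≈ 63.2912.
A'' = 1/8 + 1/(2π) > 0, so this gives the minimum combined area; x ≈ 63.2912 cm to the square.

63.2912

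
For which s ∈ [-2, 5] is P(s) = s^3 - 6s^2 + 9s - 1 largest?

5

P'(s) = 3s^2 - 12s + 9, which vanishes at s = 1 and s = 3.
Evaluating at the critical points and endpoints: P(-2) = -51; P(1) = 3; P(3) = -1; P(5) = 19.
So the maximum is P(5) = 19.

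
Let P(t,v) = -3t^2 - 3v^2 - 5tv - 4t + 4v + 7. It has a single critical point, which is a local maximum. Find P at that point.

∂P/∂t = -6t - 5v - 4 = 0 and ∂P/∂v = -5t - 6v + 4 = 0, so (t, v) = (-4, 4).
The Hessian has P_{tt} = -6, P_{vv} = -6, P_{tv} = -5, giving D = 11 > 0 with P_{tt} < 0, so the point is a local maximum.
P(-4, 4) = 23.

23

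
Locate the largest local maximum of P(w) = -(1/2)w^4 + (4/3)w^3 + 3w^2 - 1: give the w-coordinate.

P'(w) = -2w^3 + 4w^2 + 6w. Setting P'(w) = 0 gives w ∈ {-1, 0, 3}.
P''(w) = -6w^2 + 8w + 6. P''(-1) = -8 < 0 ⇒ local maximum; P''(0) = 6 > 0 ⇒ local minimum; P''(3) = -24 < 0 ⇒ local maximum.
Thus P has its largest local maximum at w = 3, with value 43/2.

3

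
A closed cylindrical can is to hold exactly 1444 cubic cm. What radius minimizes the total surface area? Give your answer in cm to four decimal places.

With radius r and height h, πr²h = 1444 so h = 1444/(πr²), and S(r) = 2πr² + 2πrh = 2πr² + 2·1444/r.
S'(r) = 4πr − 2·1444/r² = 0 ⇒ r³ = 1444/(2π), so r ≈ 6.1253 and h = 2r ≈ 12.2506.
S''(r) = 4π + 4·1444/r³ > 0, so this is the minimum; S ≈ 707.2278.

6.1253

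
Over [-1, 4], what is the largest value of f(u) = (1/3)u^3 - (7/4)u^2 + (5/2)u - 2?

f'(u) = u^2 - (7/2)u + 5/2, which vanishes at u = 1 and u = 5/2.
Candidates: f(-1) = -79/12, f(1) = -11/12, f(5/2) = -71/48, f(4) = 4/3.
The maximum over the interval is 4/3, attained at u = 4.

4/3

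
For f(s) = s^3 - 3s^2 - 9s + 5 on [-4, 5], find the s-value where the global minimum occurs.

f'(s) = 3s^2 - 6s - 9, which vanishes at s = -1 and s = 3.
Evaluating at the critical points and endpoints: f(-4) = -71, f(-1) = 10, f(3) = -22, f(5) = 10.
So the minimum is f(-4) = -71.

-4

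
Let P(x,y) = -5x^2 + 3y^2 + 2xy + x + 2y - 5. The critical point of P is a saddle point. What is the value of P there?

-341/64

∂P/∂x = -10x + 2y + 1 = 0 and ∂P/∂y = 2x + 6y + 2 = 0, so (x, y) = (1/32, -11/32).
The Hessian has P_{xx} = -10, P_{yy} = 6, P_{xy} = 2, giving D = -64 < 0, so the point is a saddle point.
P(1/32, -11/32) = -341/64.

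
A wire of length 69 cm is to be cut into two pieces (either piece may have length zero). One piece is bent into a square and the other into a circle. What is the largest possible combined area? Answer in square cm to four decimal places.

378.8683

Let x be the length used for the square. Square side x/4; circle radius (69−x)/(2π).
A(x) = (x/4)² + π·((69−x)/(2π))² = x²/16 + (69−x)²/(4π) for 0 ≤ x ≤ 69. A'(x) = x/8 − (69−x)/(2π) = 0 gives x = 4·69/(π+4) ≈ 38.6468.
A'' > 0, so the interior critical point is a minimum; the maximum is at an endpoint. A(0) = 378.8683 and A(69) = 297.5625, so the largest area is 378.8683.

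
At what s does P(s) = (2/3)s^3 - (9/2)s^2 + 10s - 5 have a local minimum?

P'(s) = 2s^2 - 9s + 10 = 0 at s = 2, 5/2.
Second-derivative test with P''(s) = 4s - 9: P''(2) = -1 < 0 ⇒ local maximum; P''(5/2) = 1 > 0 ⇒ local minimum.
Thus P has its local minimum at s = 5/2, with value 55/24.

5/2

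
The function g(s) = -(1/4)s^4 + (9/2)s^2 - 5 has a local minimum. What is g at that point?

-5

Critical points: g'(s) = -s^3 + 9s vanishes at s = -3, 0, 3.
Since g''(s) = -3s^2 + 9, we get g''(-3) = -18 < 0 ⇒ local maximum; g''(0) = 9 > 0 ⇒ local minimum; g''(3) = -18 < 0 ⇒ local maximum.
So the local minimum value is g(0) = -5.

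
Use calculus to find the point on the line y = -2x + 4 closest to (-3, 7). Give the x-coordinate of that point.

Minimize D(x)^2 = (x + 3)^2 + (-2x - 3)^2.
d/dx[D^2] = 2(x + 3) + 2·(-2)·(-2x - 3) = 0 ⇒ x = -9/5.
Then y = 38/5 and the distance is √(9/5) ≈ 1.3416.

-9/5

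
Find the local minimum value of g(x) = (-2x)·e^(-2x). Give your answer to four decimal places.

-0.3679

g'(x) = (-2)·e^(-2x) + (-2x)·(-2)·e^(-2x) = (4x - 2)·e^(-2x). Since e^(-2x) > 0, the only critical point is x = 1/2.
g''(1/2) has the same sign as 4 > 0, so this is a local minimum.
g(1/2) = (-1)·e^(-1) ≈ -0.3679.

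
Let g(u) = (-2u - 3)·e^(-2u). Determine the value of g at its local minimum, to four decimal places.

-7.3891

g'(u) = (-2)·e^(-2u) + (-2u - 3)·(-2)·e^(-2u) = (4u + 4)·e^(-2u). Since e^(-2u) > 0, the only critical point is u = -1.
g''(-1) has the same sign as 4 > 0, so this is a local minimum.
g(-1) = (-1)·e^(2) ≈ -7.3891.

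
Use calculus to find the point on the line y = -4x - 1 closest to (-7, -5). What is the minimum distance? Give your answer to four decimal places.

Minimize D(x)^2 = (x + 7)^2 + (-4x + 4)^2.
d/dx[D^2] = 2(x + 7) + 2·(-4)·(-4x + 4) = 0 ⇒ x = 9/17.
Then y = -53/17 and the distance is √(1024/17) ≈ 7.7611.

7.7611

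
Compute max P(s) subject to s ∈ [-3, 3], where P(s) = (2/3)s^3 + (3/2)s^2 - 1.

Differentiating, P'(s) = 2s^2 + 3s; which vanishes at s = -3/2 and s = 0.
Evaluating at the critical points and endpoints: P(-3) = -11/2; P(-3/2) = 1/8; P(0) = -1; P(3) = 61/2.
The maximum over the interval is 61/2, attained at s = 3.

61/2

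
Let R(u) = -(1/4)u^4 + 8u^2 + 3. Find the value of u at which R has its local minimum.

R'(u) = -u^3 + 16u = 0 at u = -4, 0, 4.
R''(u) = -3u^2 + 16. R''(-4) = -32 < 0 ⇒ local maximum; R''(0) = 16 > 0 ⇒ local minimum; R''(4) = -32 < 0 ⇒ local maximum.
So the local minimum value is R(0) = 3.

0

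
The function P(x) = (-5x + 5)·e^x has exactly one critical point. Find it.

0

Differentiating with the product rule gives P'(x) = (-5x)·e^x. Since e^x > 0, the only critical point is x = 0.
P''(0) has the same sign as -5 < 0, so this is a local maximum.
P(0) = (5)·e^(0) ≈ 5.0000.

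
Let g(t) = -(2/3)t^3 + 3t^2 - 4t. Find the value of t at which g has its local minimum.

1

Critical points: g'(t) = -2t^2 + 6t - 4 vanishes at t = 1, 2.
g''(t) = -4t + 6. g''(1) = 2 > 0 ⇒ local minimum; g''(2) = -2 < 0 ⇒ local maximum.
So the local minimum value is g(1) = -5/3.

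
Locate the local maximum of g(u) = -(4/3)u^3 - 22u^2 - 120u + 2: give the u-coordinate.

-5

Critical points: g'(u) = -4u^2 - 44u - 120 vanishes at u = -6, -5.
g''(u) = -8u - 44. g''(-6) = 4 > 0 ⇒ local minimum; g''(-5) = -4 < 0 ⇒ local maximum.
The local maximum is g(-5) = 656/3.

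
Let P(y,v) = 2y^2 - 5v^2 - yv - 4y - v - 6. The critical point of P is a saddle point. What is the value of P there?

∂P/∂y = 4y - v - 4 = 0 and ∂P/∂v = -y - 10v - 1 = 0, so (y, v) = (39/41, -8/41).
The Hessian has P_{yy} = 4, P_{vv} = -10, P_{yv} = -1, giving D = -41 < 0, so the point is a saddle point.
P(39/41, -8/41) = -320/41.

-320/41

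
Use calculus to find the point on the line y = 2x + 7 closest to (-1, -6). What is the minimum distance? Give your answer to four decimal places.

4.9193

Minimize D(x)^2 = (x + 1)^2 + (2x + 13)^2.
d/dx[D^2] = 2(x + 1) + 2·2·(2x + 13) = 0 ⇒ x = -27/5.
Then y = -19/5 and the distance is √(121/5) ≈ 4.9193.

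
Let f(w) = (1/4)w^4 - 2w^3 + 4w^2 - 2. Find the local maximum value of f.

f'(w) = w^3 - 6w^2 + 8w = 0 at w = 0, 2, 4.
f''(w) = 3w^2 - 12w + 8. f''(0) = 8 > 0 ⇒ local minimum; f''(2) = -4 < 0 ⇒ local maximum; f''(4) = 8 > 0 ⇒ local minimum.
Thus f has its local maximum at w = 2, with value 2.

2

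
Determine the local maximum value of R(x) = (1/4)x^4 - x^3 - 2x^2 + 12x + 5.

R'(x) = x^3 - 3x^2 - 4x + 12 = 0 at x = -2, 2, 3.
R''(x) = 3x^2 - 6x - 4. R''(-2) = 20 > 0 ⇒ local minimum; R''(2) = -4 < 0 ⇒ local maximum; R''(3) = 5 > 0 ⇒ local minimum.
The local maximum is R(2) = 17.

17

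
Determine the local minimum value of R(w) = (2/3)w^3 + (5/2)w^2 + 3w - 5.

-37/6

R'(w) = 2w^2 + 5w + 3 = 0 at w = -3/2, -1.
Second-derivative test with R''(w) = 4w + 5: R''(-3/2) = -1 < 0 ⇒ local maximum; R''(-1) = 1 > 0 ⇒ local minimum.
The local minimum is R(-1) = -37/6.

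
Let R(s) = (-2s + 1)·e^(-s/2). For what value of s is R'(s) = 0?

R'(s) = (-2)·e^(-s/2) + (-2s + 1)·(-1/2)·e^(-s/2) = (s - 5/2)·e^(-s/2). Since e^(-s/2) > 0, the only critical point is s = 5/2.
R''(5/2) has the same sign as 1 > 0, so this is a local minimum.
R(5/2) = (-4)·e^(-5/4) ≈ -1.1460.

5/2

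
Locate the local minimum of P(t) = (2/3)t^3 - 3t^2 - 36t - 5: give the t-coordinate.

6

P'(t) = 2t^2 - 6t - 36. Setting P'(t) = 0 gives t ∈ {-3, 6}.
Second-derivative test with P''(t) = 4t - 6: P''(-3) = -18 < 0 ⇒ local maximum; P''(6) = 18 > 0 ⇒ local minimum.
So the local minimum value is P(6) = -185.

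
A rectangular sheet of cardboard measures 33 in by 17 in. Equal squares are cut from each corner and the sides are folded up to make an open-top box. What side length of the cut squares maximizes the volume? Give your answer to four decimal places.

With cut size x, the volume is V(x) = x(33 − 2x)(17 − 2x) for 0 < x < 8.5.
V'(x) = 12x^2 − 200x + 561. Setting V'(x) = 0 gives x ≈ 3.5695 (the root in (0, 8.5)).
V''(x) = 24x − 200 is negative there, so this is the maximum; V ≈ 910.2772.

3.5695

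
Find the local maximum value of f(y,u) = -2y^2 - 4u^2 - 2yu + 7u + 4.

15/2

∂f/∂y = -4y - 2u = 0 and ∂f/∂u = -2y - 8u + 7 = 0, so (y, u) = (-1/2, 1).
The Hessian has f_{yy} = -4, f_{uu} = -8, f_{yu} = -2, giving D = 28 > 0 with f_{yy} < 0, so the point is a local maximum.
f(-1/2, 1) = 15/2.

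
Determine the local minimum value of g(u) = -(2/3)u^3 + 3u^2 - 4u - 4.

-17/3

g'(u) = -2u^2 + 6u - 4. Setting g'(u) = 0 gives u ∈ {1, 2}.
g''(u) = -4u + 6. g''(1) = 2 > 0 ⇒ local minimum; g''(2) = -2 < 0 ⇒ local maximum.
Thus g has its local minimum at u = 1, with value -17/3.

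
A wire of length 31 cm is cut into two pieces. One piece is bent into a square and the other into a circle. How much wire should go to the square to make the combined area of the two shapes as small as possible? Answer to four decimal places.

17.3631

Let x be the length used for the square. Square side x/4; circle radius (31−x)/(2π).
A(x) = (x/4)² + π·((31−x)/(2π))² = x²/16 + (31−x)²/(4π) for 0 ≤ x ≤ 31. A'(x) = x/8 − (31−x)/(2π) = 0 gives x = 4·31/(π+4) ≈ 17.3631.
A'' = 1/8 + 1/(2π) > 0, so this gives the minimum combined area; x ≈ 17.3631 cm to the square.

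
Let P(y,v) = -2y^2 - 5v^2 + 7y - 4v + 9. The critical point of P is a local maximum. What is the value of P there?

637/40

∂P/∂y = -4y + 7 = 0 and ∂P/∂v = -10v - 4 = 0, so (y, v) = (7/4, -2/5).
The Hessian has P_{yy} = -4, P_{vv} = -10, P_{yv} = 0, giving D = 40 > 0 with P_{yy} < 0, so the point is a local maximum.
P(7/4, -2/5) = 637/40.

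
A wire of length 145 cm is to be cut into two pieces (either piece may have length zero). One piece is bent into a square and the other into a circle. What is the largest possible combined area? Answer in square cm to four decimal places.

Let x be the length used for the square. Square side x/4; circle radius (145−x)/(2π).
A(x) = (x/4)² + π·((145−x)/(2π))² = x²/16 + (145−x)²/(4π) for 0 ≤ x ≤ 145. A'(x) = x/8 − (145−x)/(2π) = 0 gives x = 4·145/(π+4) ≈ 81.2144.
A'' > 0, so the interior critical point is a minimum; the maximum is at an endpoint. A(0) = 1673.1163 and A(145) = 1314.0625, so the largest area is 1673.1163.

1673.1163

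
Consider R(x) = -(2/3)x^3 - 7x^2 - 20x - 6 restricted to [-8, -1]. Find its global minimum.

7/3

Differentiating, R'(x) = -2x^2 - 14x - 20; which vanishes at x = -5 and x = -2.
Evaluating at the critical points and endpoints: R(-8) = 142/3, R(-5) = 7/3, R(-2) = 34/3, R(-1) = 23/3.
The minimum over the interval is 7/3, attained at x = -5.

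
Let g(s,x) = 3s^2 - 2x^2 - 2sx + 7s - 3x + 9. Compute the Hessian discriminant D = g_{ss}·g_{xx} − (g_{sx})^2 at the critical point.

∂g/∂s = 6s - 2x + 7 = 0 and ∂g/∂x = -2s - 4x - 3 = 0, so (s, x) = (-17/14, -1/7).
The Hessian has g_{ss} = 6, g_{xx} = -4, g_{sx} = -2, giving D = -28 < 0, so the point is a saddle point.
D = (6)·(-4) − (-2)^2 = -28.

-28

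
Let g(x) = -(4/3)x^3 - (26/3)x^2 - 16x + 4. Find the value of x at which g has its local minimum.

-3

g'(x) = -4x^2 - (52/3)x - 16 = 0 at x = -3, -4/3.
Since g''(x) = -8x - 52/3, we get g''(-3) = 20/3 > 0 ⇒ local minimum; g''(-4/3) = -20/3 < 0 ⇒ local maximum.
So the local minimum value is g(-3) = 10.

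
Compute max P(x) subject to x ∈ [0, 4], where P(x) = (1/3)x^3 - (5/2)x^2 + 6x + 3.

Differentiating, P'(x) = x^2 - 5x + 6; which vanishes at x = 2 and x = 3.
Evaluating at the critical points and endpoints: P(0) = 3,  P(2) = 23/3,  P(3) = 15/2,  P(4) = 25/3.
The maximum over the interval is 25/3, attained at x = 4.

25/3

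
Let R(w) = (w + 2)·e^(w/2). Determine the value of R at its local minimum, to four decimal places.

-0.2707

R'(w) = 1·e^(w/2) + (w + 2)·(1/2)·e^(w/2) = ((1/2)w + 2)·e^(w/2). Since e^(w/2) > 0, the only critical point is w = -4.
R''(-4) has the same sign as 1/2 > 0, so this is a local minimum.
R(-4) = (-2)·e^(-2) ≈ -0.2707.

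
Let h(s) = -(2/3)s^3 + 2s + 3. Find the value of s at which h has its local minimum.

h'(s) = -2s^2 + 2 = 0 at s = -1, 1.
Second-derivative test with h''(s) = -4s: h''(-1) = 4 > 0 ⇒ local minimum; h''(1) = -4 < 0 ⇒ local maximum.
Thus h has its local minimum at s = -1, with value 5/3.

-1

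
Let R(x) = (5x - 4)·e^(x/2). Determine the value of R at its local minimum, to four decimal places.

R'(x) = 5·e^(x/2) + (5x - 4)·(1/2)·e^(x/2) = ((5/2)x + 3)·e^(x/2). Since e^(x/2) > 0, the only critical point is x = -6/5.
R''(-6/5) has the same sign as 5/2 > 0, so this is a local minimum.
R(-6/5) = (-10)·e^(-3/5) ≈ -5.4881.

-5.4881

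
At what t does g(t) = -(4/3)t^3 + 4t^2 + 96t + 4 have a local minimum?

-4

g'(t) = -4t^2 + 8t + 96. Setting g'(t) = 0 gives t ∈ {-4, 6}.
Since g''(t) = -8t + 8, we get g''(-4) = 40 > 0 ⇒ local minimum; g''(6) = -40 < 0 ⇒ local maximum.
So the local minimum value is g(-4) = -692/3.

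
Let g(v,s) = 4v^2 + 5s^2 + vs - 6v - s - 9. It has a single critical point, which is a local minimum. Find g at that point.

∂g/∂v = 8v + s - 6 = 0 and ∂g/∂s = v + 10s - 1 = 0, so (v, s) = (59/79, 2/79).
The Hessian has g_{vv} = 8, g_{ss} = 10, g_{vs} = 1, giving D = 79 > 0 with g_{vv} > 0, so the point is a local minimum.
g(59/79, 2/79) = -889/79.

-889/79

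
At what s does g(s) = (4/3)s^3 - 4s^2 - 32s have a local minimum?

4

g'(s) = 4s^2 - 8s - 32. Setting g'(s) = 0 gives s ∈ {-2, 4}.
g''(s) = 8s - 8. g''(-2) = -24 < 0 ⇒ local maximum; g''(4) = 24 > 0 ⇒ local minimum.
Thus g has its local minimum at s = 4, with value -320/3.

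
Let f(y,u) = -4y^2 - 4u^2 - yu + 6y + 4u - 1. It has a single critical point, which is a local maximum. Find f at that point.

∂f/∂y = -8y - u + 6 = 0 and ∂f/∂u = -y - 8u + 4 = 0, so (y, u) = (44/63, 26/63).
The Hessian has f_{yy} = -8, f_{uu} = -8, f_{yu} = -1, giving D = 63 > 0 with f_{yy} < 0, so the point is a local maximum.
f(44/63, 26/63) = 121/63.

121/63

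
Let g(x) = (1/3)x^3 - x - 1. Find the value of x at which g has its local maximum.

-1

g'(x) = x^2 - 1. Setting g'(x) = 0 gives x ∈ {-1, 1}.
g''(x) = 2x. g''(-1) = -2 < 0 ⇒ local maximum; g''(1) = 2 > 0 ⇒ local minimum.
So the local maximum value is g(-1) = -1/3.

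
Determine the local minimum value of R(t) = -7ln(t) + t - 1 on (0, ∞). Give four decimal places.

R'(t) = -7/t + 1 = 0 gives t = 7.
R''(t) = 7/t², which is positive for t > 0, so this is a local minimum.
R(7) = -7·ln(7) + 7 - 1 ≈ -7.6214.

-7.6214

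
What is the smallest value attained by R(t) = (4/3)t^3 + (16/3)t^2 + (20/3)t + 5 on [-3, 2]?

The derivative is 4t^2 + (32/3)t + 20/3, which vanishes at t = -5/3 and t = -1.
Candidates: R(-3) = -3,  R(-5/3) = 205/81,  R(-1) = 7/3,  R(2) = 151/3.
The minimum over the interval is -3, attained at t = -3.

-3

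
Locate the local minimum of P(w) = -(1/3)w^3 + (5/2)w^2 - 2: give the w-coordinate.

P'(w) = -w^2 + 5w. Setting P'(w) = 0 gives w ∈ {0, 5}.
P''(w) = -2w + 5. P''(0) = 5 > 0 ⇒ local minimum; P''(5) = -5 < 0 ⇒ local maximum.
So the local minimum value is P(0) = -2.

0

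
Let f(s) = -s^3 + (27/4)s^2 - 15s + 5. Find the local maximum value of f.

-95/16

f'(s) = -3s^2 + (27/2)s - 15. Setting f'(s) = 0 gives s ∈ {2, 5/2}.
f''(s) = -6s + 27/2. f''(2) = 3/2 > 0 ⇒ local minimum; f''(5/2) = -3/2 < 0 ⇒ local maximum.
The local maximum is f(5/2) = -95/16.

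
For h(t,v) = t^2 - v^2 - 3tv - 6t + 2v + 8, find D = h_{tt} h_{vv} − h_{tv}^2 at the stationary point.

-13

∂h/∂t = 2t - 3v - 6 = 0 and ∂h/∂v = -3t - 2v + 2 = 0, so (t, v) = (18/13, -14/13).
The Hessian has h_{tt} = 2, h_{vv} = -2, h_{tv} = -3, giving D = -13 < 0, so the point is a saddle point.
D = (2)·(-2) − (-3)^2 = -13.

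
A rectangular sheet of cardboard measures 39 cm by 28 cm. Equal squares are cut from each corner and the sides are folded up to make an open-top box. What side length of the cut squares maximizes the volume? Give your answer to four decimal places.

With cut size x, the volume is V(x) = x(39 − 2x)(28 − 2x) for 0 < x < 14.
V'(x) = 12x^2 − 268x + 1092. Setting V'(x) = 0 gives x ≈ 5.3620 (the root in (0, 14)).
V''(x) = 24x − 268 is negative there, so this is the maximum; V ≈ 2619.3165.

5.3620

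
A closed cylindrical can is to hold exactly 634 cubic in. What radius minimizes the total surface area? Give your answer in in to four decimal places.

4.6555

With radius r and height h, πr²h = 634 so h = 634/(πr²), and S(r) = 2πr² + 2πrh = 2πr² + 2·634/r.
S'(r) = 4πr − 2·634/r² = 0 ⇒ r³ = 634/(2π), so r ≈ 4.6555 and h = 2r ≈ 9.3111.
S''(r) = 4π + 4·634/r³ > 0, so this is the minimum; S ≈ 408.5458.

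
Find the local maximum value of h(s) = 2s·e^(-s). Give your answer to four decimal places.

0.7358

By the product rule, h'(s) = (-2s + 2)·e^(-s). Since e^(-s) > 0, the only critical point is s = 1.
h''(1) has the same sign as -2 < 0, so this is a local maximum.
h(1) = (2)·e^(-1) ≈ 0.7358.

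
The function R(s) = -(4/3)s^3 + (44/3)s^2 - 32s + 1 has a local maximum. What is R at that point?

R'(s) = -4s^2 + (88/3)s - 32. Setting R'(s) = 0 gives s ∈ {4/3, 6}.
Second-derivative test with R''(s) = -8s + 88/3: R''(4/3) = 56/3 > 0 ⇒ local minimum; R''(6) = -56/3 < 0 ⇒ local maximum.
The local maximum is R(6) = 49.

49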